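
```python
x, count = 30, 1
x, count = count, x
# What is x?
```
Trace:
  x=30, count=1
  x=1, count=30

Final answer: 1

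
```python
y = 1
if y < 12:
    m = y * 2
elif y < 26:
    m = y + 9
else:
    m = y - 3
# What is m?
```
Trace:
  y=1
  y=1, m=2

Final answer: 2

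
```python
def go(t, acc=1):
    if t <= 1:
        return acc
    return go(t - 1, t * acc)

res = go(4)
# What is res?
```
Call trace:
go(t=4, acc=1)
  go(t=3, acc=4)
    go(t=2, acc=12)
      go(t=1, acc=24)
      -> return 24
    -> return 24
  -> return 24
-> return 24

Final answer: 24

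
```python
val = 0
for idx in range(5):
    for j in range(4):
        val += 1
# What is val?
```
Trace:
  val=0
  val=1, idx=0, j=0
  val=2, idx=0, j=1
  val=3, idx=0, j=2
  val=4, idx=0, j=3
  val=5, idx=1, j=0
  val=6, idx=1, j=1
  val=7, idx=1, j=2
  val=8, idx=1, j=3
  val=9, idx=2, j=0
  val=10, idx=2, j=1
  val=11, idx=2, j=2
  val=12, idx=2, j=3
  val=13, idx=3, j=0
  val=14, idx=3, j=1
  val=15, idx=3, j=2
  val=16, idx=3, j=3
  val=17, idx=4, j=0
  val=18, idx=4, j=1
  val=19, idx=4, j=2
  val=20, idx=4, j=3

Final answer: 20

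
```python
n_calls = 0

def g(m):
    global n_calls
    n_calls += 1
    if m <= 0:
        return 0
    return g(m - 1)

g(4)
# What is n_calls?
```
Call trace:
g(m=4)
  g(m=3)
    g(m=2)
      g(m=1)
        g(m=0)
        -> return 0
      -> return 0
    -> return 0
  -> return 0
-> return 0

n_calls is incremented once per call. g is entered once for each m = 4, 3, 2, 1, 0 (the m <= 0 call returns without recursing), i.e. 4 + 1 calls.
n_calls = 5

Final answer: 5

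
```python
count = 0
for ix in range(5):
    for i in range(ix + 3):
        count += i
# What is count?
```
Trace:
  count=0
  count=0, ix=0, i=0
  count=1, ix=0, i=1
  count=3, ix=0, i=2
  count=3, ix=1, i=0
  count=4, ix=1, i=1
  count=6, ix=1, i=2
  count=9, ix=1, i=3
  count=9, ix=2, i=0
  count=10, ix=2, i=1
  count=12, ix=2, i=2
  count=15, ix=2, i=3
  count=19, ix=2, i=4
  count=19, ix=3, i=0
  count=20, ix=3, i=1
  count=22, ix=3, i=2
  count=25, ix=3, i=3
  count=29, ix=3, i=4
  count=34, ix=3, i=5
  count=34, ix=4, i=0
  count=35, ix=4, i=1
  count=37, ix=4, i=2
  count=40, ix=4, i=3
  count=44, ix=4, i=4
  count=49, ix=4, i=5
  count=55, ix=4, i=6

Final answer: 55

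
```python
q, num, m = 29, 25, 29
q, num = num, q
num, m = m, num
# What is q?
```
Trace:
  q=29, num=25, m=29
  q=25, num=29, m=29
  q=25, num=29, m=29

Final answer: 25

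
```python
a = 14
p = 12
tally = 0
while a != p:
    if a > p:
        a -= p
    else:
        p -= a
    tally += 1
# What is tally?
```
Trace:
  a=14
  a=14, p=12
  a=14, p=12, tally=0
  a=2, p=12, tally=1
  a=2, p=10, tally=2
  a=2, p=8, tally=3
  a=2, p=6, tally=4
  a=2, p=4, tally=5
  a=2, p=2, tally=6

Final answer: 6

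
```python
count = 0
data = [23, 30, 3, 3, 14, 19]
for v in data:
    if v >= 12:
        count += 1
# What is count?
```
Trace:
  count=0
  count=1, v=23
  count=2, v=30
  count=2, v=3
  count=2, v=3
  count=3, v=14
  count=4, v=19

Final answer: 4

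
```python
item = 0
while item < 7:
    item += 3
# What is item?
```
Trace:
  item=0
  item=3
  item=6
  item=9

Final answer: 9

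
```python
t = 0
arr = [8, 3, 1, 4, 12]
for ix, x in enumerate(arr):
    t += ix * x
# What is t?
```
Trace:
  t=0
  t=0, ix=0, x=8
  t=3, ix=1, x=3
  t=5, ix=2, x=1
  t=17, ix=3, x=4
  t=65, ix=4, x=12

Final answer: 65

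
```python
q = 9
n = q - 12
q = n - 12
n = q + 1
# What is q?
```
Trace:
  q=9
  q=9, n=-3
  q=-15, n=-3
  q=-15, n=-14

Final answer: -15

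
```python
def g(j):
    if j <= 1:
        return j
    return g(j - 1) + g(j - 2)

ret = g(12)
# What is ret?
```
Call trace (a repeated sub-call is expanded the first time; later identical calls just restate its return value):
g(j=12)
  g(j=11)
    g(j=10)
      g(j=9)
        g(j=8)
          g(j=7)
            g(j=6)
              g(j=5)
                g(j=4)
                  g(j=3)
                    g(j=2)
                      g(j=1)
                      -> return 1
                      g(j=0)
                      -> return 0
                    -> return 1
                    g(j=1)
                    -> return 1
                  -> return 2
                  g(j=2) -> return 1  (same call as traced above)
                -> return 3
                g(j=3) -> return 2  (same call as traced above)
              -> return 5
              g(j=4) -> return 3  (same call as traced above)
            -> return 8
            g(j=5) -> return 5  (same call as traced above)
          -> return 13
          g(j=6) -> return 8  (same call as traced above)
        -> return 21
        g(j=7) -> return 13  (same call as traced above)
      -> return 34
      g(j=8) -> return 21  (same call as traced above)
    -> return 55
    g(j=9) -> return 34  (same call as traced above)
  -> return 89
  g(j=10) -> return 55  (same call as traced above)
-> return 144

Final answer: 144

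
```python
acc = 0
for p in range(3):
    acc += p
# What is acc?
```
Trace:
  acc=0
  acc=0, p=0
  acc=1, p=1
  acc=3, p=2

Final answer: 3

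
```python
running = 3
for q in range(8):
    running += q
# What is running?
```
Trace:
  running=3
  running=3, q=0
  running=4, q=1
  running=6, q=2
  running=9, q=3
  running=13, q=4
  running=18, q=5
  running=24, q=6
  running=31, q=7

Final answer: 31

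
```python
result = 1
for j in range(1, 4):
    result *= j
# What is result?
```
Trace:
  result=1
  result=1, j=1
  result=2, j=2
  result=6, j=3

Final answer: 6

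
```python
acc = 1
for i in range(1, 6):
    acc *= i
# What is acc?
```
Trace:
  acc=1
  acc=1, i=1
  acc=2, i=2
  acc=6, i=3
  acc=24, i=4
  acc=120, i=5

Final answer: 120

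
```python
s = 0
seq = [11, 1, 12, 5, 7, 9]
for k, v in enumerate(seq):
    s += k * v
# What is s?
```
Trace:
  s=0
  s=0, k=0, v=11
  s=1, k=1, v=1
  s=25, k=2, v=12
  s=40, k=3, v=5
  s=68, k=4, v=7
  s=113, k=5, v=9

Final answer: 113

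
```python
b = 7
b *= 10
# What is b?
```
Trace:
  b=7
  b=70

Final answer: 70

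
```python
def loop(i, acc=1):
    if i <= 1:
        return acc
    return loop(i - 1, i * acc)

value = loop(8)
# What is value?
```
Call trace:
loop(i=8, acc=1)
  loop(i=7, acc=8)
    loop(i=6, acc=56)
      loop(i=5, acc=336)
        loop(i=4, acc=1680)
          loop(i=3, acc=6720)
            loop(i=2, acc=20160)
              loop(i=1, acc=40320)
              -> return 40320
            -> return 40320
          -> return 40320
        -> return 40320
      -> return 40320
    -> return 40320
  -> return 40320
-> return 40320

Final answer: 40320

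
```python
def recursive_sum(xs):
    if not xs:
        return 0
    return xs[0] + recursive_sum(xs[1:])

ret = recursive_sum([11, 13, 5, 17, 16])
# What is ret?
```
Call trace:
recursive_sum(xs=[11, 13, 5, 17, 16])
  recursive_sum(xs=[13, 5, 17, 16])
    recursive_sum(xs=[5, 17, 16])
      recursive_sum(xs=[17, 16])
        recursive_sum(xs=[16])
          recursive_sum(xs=[])
          -> return 0
        -> return 16
      -> return 33
    -> return 38
  -> return 51
-> return 62

Final answer: 62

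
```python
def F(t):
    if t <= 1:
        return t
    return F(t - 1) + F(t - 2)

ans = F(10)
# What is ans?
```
Call trace (a repeated sub-call is expanded the first time; later identical calls just restate its return value):
F(t=10)
  F(t=9)
    F(t=8)
      F(t=7)
        F(t=6)
          F(t=5)
            F(t=4)
              F(t=3)
                F(t=2)
                  F(t=1)
                  -> return 1
                  F(t=0)
                  -> return 0
                -> return 1
                F(t=1)
                -> return 1
              -> return 2
              F(t=2) -> return 1  (same call as traced above)
            -> return 3
            F(t=3) -> return 2  (same call as traced above)
          -> return 5
          F(t=4) -> return 3  (same call as traced above)
        -> return 8
        F(t=5) -> return 5  (same call as traced above)
      -> return 13
      F(t=6) -> return 8  (same call as traced above)
    -> return 21
    F(t=7) -> return 13  (same call as traced above)
  -> return 34
  F(t=8) -> return 21  (same call as traced above)
-> return 55

Final answer: 55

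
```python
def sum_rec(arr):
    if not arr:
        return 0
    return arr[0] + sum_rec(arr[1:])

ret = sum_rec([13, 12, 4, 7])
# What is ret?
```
Call trace:
sum_rec(arr=[13, 12, 4, 7])
  sum_rec(arr=[12, 4, 7])
    sum_rec(arr=[4, 7])
      sum_rec(arr=[7])
        sum_rec(arr=[])
        -> return 0
      -> return 7
    -> return 11
  -> return 23
-> return 36

Final answer: 36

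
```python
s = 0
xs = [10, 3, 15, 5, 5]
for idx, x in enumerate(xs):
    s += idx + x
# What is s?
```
Trace:
  s=0
  s=10, idx=0, x=10
  s=14, idx=1, x=3
  s=31, idx=2, x=15
  s=39, idx=3, x=5
  s=48, idx=4, x=5

Final answer: 48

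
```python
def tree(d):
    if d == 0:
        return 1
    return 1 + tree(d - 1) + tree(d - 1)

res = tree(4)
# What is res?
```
Call trace (a repeated sub-call is expanded the first time; later identical calls just restate its return value):
tree(d=4)
  tree(d=3)
    tree(d=2)
      tree(d=1)
        tree(d=0)
        -> return 1
        tree(d=0)
        -> return 1
      -> return 3
      tree(d=1) -> return 3  (same call as traced above)
    -> return 7
    tree(d=2) -> return 7  (same call as traced above)
  -> return 15
  tree(d=3) -> return 15  (same call as traced above)
-> return 31

Final answer: 31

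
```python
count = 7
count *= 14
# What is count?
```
Trace:
  count=7
  count=98

Final answer: 98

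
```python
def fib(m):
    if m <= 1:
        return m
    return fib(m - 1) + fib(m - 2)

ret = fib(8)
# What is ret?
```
Call trace (a repeated sub-call is expanded the first time; later identical calls just restate its return value):
fib(m=8)
  fib(m=7)
    fib(m=6)
      fib(m=5)
        fib(m=4)
          fib(m=3)
            fib(m=2)
              fib(m=1)
              -> return 1
              fib(m=0)
              -> return 0
            -> return 1
            fib(m=1)
            -> return 1
          -> return 2
          fib(m=2) -> return 1  (same call as traced above)
        -> return 3
        fib(m=3) -> return 2  (same call as traced above)
      -> return 5
      fib(m=4) -> return 3  (same call as traced above)
    -> return 8
    fib(m=5) -> return 5  (same call as traced above)
  -> return 13
  fib(m=6) -> return 8  (same call as traced above)
-> return 21

Final answer: 21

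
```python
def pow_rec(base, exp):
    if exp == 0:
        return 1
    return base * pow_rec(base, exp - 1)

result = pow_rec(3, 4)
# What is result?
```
Call trace:
pow_rec(base=3, exp=4)
  pow_rec(base=3, exp=3)
    pow_rec(base=3, exp=2)
      pow_rec(base=3, exp=1)
        pow_rec(base=3, exp=0)
        -> return 1
      -> return 3
    -> return 9
  -> return 27
-> return 81

Final answer: 81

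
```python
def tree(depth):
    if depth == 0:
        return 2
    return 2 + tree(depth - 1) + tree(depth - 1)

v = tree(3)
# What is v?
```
Call trace (a repeated sub-call is expanded the first time; later identical calls just restate its return value):
tree(depth=3)
  tree(depth=2)
    tree(depth=1)
      tree(depth=0)
      -> return 2
      tree(depth=0)
      -> return 2
    -> return 6
    tree(depth=1) -> return 6  (same call as traced above)
  -> return 14
  tree(depth=2) -> return 14  (same call as traced above)
-> return 30

Final answer: 30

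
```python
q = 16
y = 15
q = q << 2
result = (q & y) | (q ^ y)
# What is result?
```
Trace:
  q=16
  q=16, y=15
  q=64, y=15
  q=64, y=15, result=79

Final answer: 79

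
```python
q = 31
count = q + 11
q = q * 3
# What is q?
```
Trace:
  q=31
  q=31, count=42
  q=93, count=42

Final answer: 93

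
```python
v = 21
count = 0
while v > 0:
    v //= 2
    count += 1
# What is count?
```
Trace:
  v=21
  v=21, count=0
  v=10, count=1
  v=5, count=2
  v=2, count=3
  v=1, count=4
  v=0, count=5

Final answer: 5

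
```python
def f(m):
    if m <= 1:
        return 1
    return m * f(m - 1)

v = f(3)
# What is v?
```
Call trace:
f(m=3)
  f(m=2)
    f(m=1)
    -> return 1
  -> return 2
-> return 6

Final answer: 6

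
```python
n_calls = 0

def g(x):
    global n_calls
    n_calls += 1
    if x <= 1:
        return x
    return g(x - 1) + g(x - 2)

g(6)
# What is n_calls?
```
Call trace (a repeated sub-call is expanded the first time; later identical calls just restate its return value):
g(x=6)
  g(x=5)
    g(x=4)
      g(x=3)
        g(x=2)
          g(x=1)
          -> return 1
          g(x=0)
          -> return 0
        -> return 1
        g(x=1)
        -> return 1
      -> return 2
      g(x=2) -> return 1  (same call as traced above)
    -> return 3
    g(x=3) -> return 2  (same call as traced above)
  -> return 5
  g(x=4) -> return 3  (same call as traced above)
-> return 8

n_calls is incremented once per call, so count the calls in each subtree. Let C(x) = number of calls made by g(x).
C(0) = C(1) = 1 (base case, no recursion); C(x) = 1 + C(x - 1) + C(x - 2) otherwise.
C(2) = 1 + C(1) + C(0) = 1 + 1 + 1 = 3
C(3) = 1 + C(2) + C(1) = 1 + 3 + 1 = 5
C(4) = 1 + C(3) + C(2) = 1 + 5 + 3 = 9
C(5) = 1 + C(4) + C(3) = 1 + 9 + 5 = 15
C(6) = 1 + C(5) + C(4) = 1 + 15 + 9 = 25
n_calls = C(6) = 25

Final answer: 25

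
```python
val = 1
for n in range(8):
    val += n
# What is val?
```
Trace:
  val=1
  val=1, n=0
  val=2, n=1
  val=4, n=2
  val=7, n=3
  val=11, n=4
  val=16, n=5
  val=22, n=6
  val=29, n=7

Final answer: 29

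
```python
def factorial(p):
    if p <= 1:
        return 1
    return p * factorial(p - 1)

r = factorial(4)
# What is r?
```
Call trace:
factorial(p=4)
  factorial(p=3)
    factorial(p=2)
      factorial(p=1)
      -> return 1
    -> return 2
  -> return 6
-> return 24

Final answer: 24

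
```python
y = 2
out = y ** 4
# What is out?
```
Trace:
  y=2
  y=2, out=16

Final answer: 16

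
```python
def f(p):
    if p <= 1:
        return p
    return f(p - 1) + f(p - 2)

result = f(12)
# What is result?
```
Call trace (a repeated sub-call is expanded the first time; later identical calls just restate its return value):
f(p=12)
  f(p=11)
    f(p=10)
      f(p=9)
        f(p=8)
          f(p=7)
            f(p=6)
              f(p=5)
                f(p=4)
                  f(p=3)
                    f(p=2)
                      f(p=1)
                      -> return 1
                      f(p=0)
                      -> return 0
                    -> return 1
                    f(p=1)
                    -> return 1
                  -> return 2
                  f(p=2) -> return 1  (same call as traced above)
                -> return 3
                f(p=3) -> return 2  (same call as traced above)
              -> return 5
              f(p=4) -> return 3  (same call as traced above)
            -> return 8
            f(p=5) -> return 5  (same call as traced above)
          -> return 13
          f(p=6) -> return 8  (same call as traced above)
        -> return 21
        f(p=7) -> return 13  (same call as traced above)
      -> return 34
      f(p=8) -> return 21  (same call as traced above)
    -> return 55
    f(p=9) -> return 34  (same call as traced above)
  -> return 89
  f(p=10) -> return 55  (same call as traced above)
-> return 144

Final answer: 144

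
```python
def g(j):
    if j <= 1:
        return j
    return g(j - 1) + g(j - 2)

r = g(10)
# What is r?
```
Call trace (a repeated sub-call is expanded the first time; later identical calls just restate its return value):
g(j=10)
  g(j=9)
    g(j=8)
      g(j=7)
        g(j=6)
          g(j=5)
            g(j=4)
              g(j=3)
                g(j=2)
                  g(j=1)
                  -> return 1
                  g(j=0)
                  -> return 0
                -> return 1
                g(j=1)
                -> return 1
              -> return 2
              g(j=2) -> return 1  (same call as traced above)
            -> return 3
            g(j=3) -> return 2  (same call as traced above)
          -> return 5
          g(j=4) -> return 3  (same call as traced above)
        -> return 8
        g(j=5) -> return 5  (same call as traced above)
      -> return 13
      g(j=6) -> return 8  (same call as traced above)
    -> return 21
    g(j=7) -> return 13  (same call as traced above)
  -> return 34
  g(j=8) -> return 21  (same call as traced above)
-> return 55

Final answer: 55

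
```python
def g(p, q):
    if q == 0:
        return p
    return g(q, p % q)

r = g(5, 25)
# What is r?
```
Call trace:
g(p=5, q=25)
  g(p=25, q=5)
    g(p=5, q=0)
    -> return 5
  -> return 5
-> return 5

Final answer: 5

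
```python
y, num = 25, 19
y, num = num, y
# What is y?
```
Trace:
  y=25, num=19
  y=19, num=25

Final answer: 19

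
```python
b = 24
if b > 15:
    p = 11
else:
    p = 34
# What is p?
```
Trace:
  b=24
  b=24, p=11

Final answer: 11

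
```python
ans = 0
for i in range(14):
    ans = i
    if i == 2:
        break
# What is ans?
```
Trace:
  ans=0
  ans=0, i=0
  ans=1, i=1
  ans=2, i=2

Final answer: 2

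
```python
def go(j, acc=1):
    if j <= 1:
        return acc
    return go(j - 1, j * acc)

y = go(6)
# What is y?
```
Call trace:
go(j=6, acc=1)
  go(j=5, acc=6)
    go(j=4, acc=30)
      go(j=3, acc=120)
        go(j=2, acc=360)
          go(j=1, acc=720)
          -> return 720
        -> return 720
      -> return 720
    -> return 720
  -> return 720
-> return 720

Final answer: 720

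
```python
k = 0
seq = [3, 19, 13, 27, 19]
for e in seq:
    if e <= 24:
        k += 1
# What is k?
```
Trace:
  k=0
  k=1, e=3
  k=2, e=19
  k=3, e=13
  k=3, e=27
  k=4, e=19

Final answer: 4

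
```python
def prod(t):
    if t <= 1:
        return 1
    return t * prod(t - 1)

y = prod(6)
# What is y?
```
Call trace:
prod(t=6)
  prod(t=5)
    prod(t=4)
      prod(t=3)
        prod(t=2)
          prod(t=1)
          -> return 1
        -> return 2
      -> return 6
    -> return 24
  -> return 120
-> return 720

Final answer: 720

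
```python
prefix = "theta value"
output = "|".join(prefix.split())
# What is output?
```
Trace:
  prefix='theta value'
  prefix='theta value', output='theta|value'

Final answer: 'theta|value'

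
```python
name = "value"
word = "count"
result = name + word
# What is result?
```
Trace:
  name='value'
  name='value', word='count'
  name='value', word='count', result='valuecount'

Final answer: 'valuecount'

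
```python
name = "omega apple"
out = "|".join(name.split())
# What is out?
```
Trace:
  name='omega apple'
  name='omega apple', out='omega|apple'

Final answer: 'omega|apple'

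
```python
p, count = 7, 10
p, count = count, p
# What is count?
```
Trace:
  p=7, count=10
  p=10, count=7

Final answer: 7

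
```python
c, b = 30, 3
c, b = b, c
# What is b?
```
Trace:
  c=30, b=3
  c=3, b=30

Final answer: 30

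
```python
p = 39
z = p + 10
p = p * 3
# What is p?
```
Trace:
  p=39
  p=39, z=49
  p=117, z=49

Final answer: 117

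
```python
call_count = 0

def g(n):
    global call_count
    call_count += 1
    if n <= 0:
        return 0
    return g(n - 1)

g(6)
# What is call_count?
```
Call trace:
g(n=6)
  g(n=5)
    g(n=4)
      g(n=3)
        g(n=2)
          g(n=1)
            g(n=0)
            -> return 0
          -> return 0
        -> return 0
      -> return 0
    -> return 0
  -> return 0
-> return 0

call_count is incremented once per call. g is entered once for each n = 6, 5, 4, 3, 2, 1, 0 (the n <= 0 call returns without recursing), i.e. 6 + 1 calls.
call_count = 7

Final answer: 7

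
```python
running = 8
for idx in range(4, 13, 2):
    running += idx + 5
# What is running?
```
Trace:
  running=8
  running=17, idx=4
  running=28, idx=6
  running=41, idx=8
  running=56, idx=10
  running=73, idx=12

Final answer: 73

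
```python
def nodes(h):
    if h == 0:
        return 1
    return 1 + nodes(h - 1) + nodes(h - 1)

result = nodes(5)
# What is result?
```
Call trace (a repeated sub-call is expanded the first time; later identical calls just restate its return value):
nodes(h=5)
  nodes(h=4)
    nodes(h=3)
      nodes(h=2)
        nodes(h=1)
          nodes(h=0)
          -> return 1
          nodes(h=0)
          -> return 1
        -> return 3
        nodes(h=1) -> return 3  (same call as traced above)
      -> return 7
      nodes(h=2) -> return 7  (same call as traced above)
    -> return 15
    nodes(h=3) -> return 15  (same call as traced above)
  -> return 31
  nodes(h=4) -> return 31  (same call as traced above)
-> return 63

Final answer: 63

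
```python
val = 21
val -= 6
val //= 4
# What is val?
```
Trace:
  val=21
  val=15
  val=3

Final answer: 3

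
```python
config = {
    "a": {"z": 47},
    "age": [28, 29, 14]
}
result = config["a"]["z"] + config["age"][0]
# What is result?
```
Trace:
  config={'a': {'z': 47}, 'age': [28, 29, 14]}
  config={'a': {'z': 47}, 'age': [28, 29, 14]}, result=75

Final answer: 75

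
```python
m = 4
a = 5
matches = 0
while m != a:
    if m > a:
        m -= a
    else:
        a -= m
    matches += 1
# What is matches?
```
Trace:
  m=4
  m=4, a=5
  m=4, a=5, matches=0
  m=4, a=1, matches=1
  m=3, a=1, matches=2
  m=2, a=1, matches=3
  m=1, a=1, matches=4

Final answer: 4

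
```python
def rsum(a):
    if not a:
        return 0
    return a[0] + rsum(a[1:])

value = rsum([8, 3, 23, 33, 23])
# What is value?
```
Call trace:
rsum(a=[8, 3, 23, 33, 23])
  rsum(a=[3, 23, 33, 23])
    rsum(a=[23, 33, 23])
      rsum(a=[33, 23])
        rsum(a=[23])
          rsum(a=[])
          -> return 0
        -> return 23
      -> return 56
    -> return 79
  -> return 82
-> return 90

Final answer: 90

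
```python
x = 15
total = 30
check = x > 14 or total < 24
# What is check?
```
Trace:
  x=15
  x=15, total=30
  x=15, total=30, check=True

Final answer: True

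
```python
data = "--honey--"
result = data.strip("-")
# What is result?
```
Trace:
  data='--honey--'
  data='--honey--', result='honey'

Final answer: 'honey'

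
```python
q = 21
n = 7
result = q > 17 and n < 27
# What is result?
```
Trace:
  q=21
  q=21, n=7
  q=21, n=7, result=True

Final answer: True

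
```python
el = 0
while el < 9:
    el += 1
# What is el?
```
Trace:
  el=0
  el=1
  el=2
  el=3
  el=4
  el=5
  el=6
  el=7
  el=8
  el=9

Final answer: 9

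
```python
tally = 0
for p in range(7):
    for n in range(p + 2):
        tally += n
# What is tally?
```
Trace:
  tally=0
  tally=0, p=0, n=0
  tally=1, p=0, n=1
  tally=1, p=1, n=0
  tally=2, p=1, n=1
  tally=4, p=1, n=2
  tally=4, p=2, n=0
  tally=5, p=2, n=1
  tally=7, p=2, n=2
  tally=10, p=2, n=3
  tally=10, p=3, n=0
  tally=11, p=3, n=1
  tally=13, p=3, n=2
  tally=16, p=3, n=3
  tally=20, p=3, n=4
  tally=20, p=4, n=0
  tally=21, p=4, n=1
  tally=23, p=4, n=2
  tally=26, p=4, n=3
  tally=30, p=4, n=4
  tally=35, p=4, n=5
  tally=35, p=5, n=0
  tally=36, p=5, n=1
  tally=38, p=5, n=2
  tally=41, p=5, n=3
  tally=45, p=5, n=4
  tally=50, p=5, n=5
  tally=56, p=5, n=6
  tally=56, p=6, n=0
  tally=57, p=6, n=1
  tally=59, p=6, n=2
  tally=62, p=6, n=3
  tally=66, p=6, n=4
  tally=71, p=6, n=5
  tally=77, p=6, n=6
  tally=84, p=6, n=7

Final answer: 84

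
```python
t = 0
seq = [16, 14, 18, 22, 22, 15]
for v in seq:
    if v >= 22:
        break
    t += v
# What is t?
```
Trace:
  t=0
  t=16, v=16
  t=30, v=14
  t=48, v=18
  t=48, v=22

Final answer: 48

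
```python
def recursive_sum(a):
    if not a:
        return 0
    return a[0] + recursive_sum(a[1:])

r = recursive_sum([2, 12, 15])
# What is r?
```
Call trace:
recursive_sum(a=[2, 12, 15])
  recursive_sum(a=[12, 15])
    recursive_sum(a=[15])
      recursive_sum(a=[])
      -> return 0
    -> return 15
  -> return 27
-> return 29

Final answer: 29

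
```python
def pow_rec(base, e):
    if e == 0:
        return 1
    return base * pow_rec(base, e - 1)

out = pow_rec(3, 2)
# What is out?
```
Call trace:
pow_rec(base=3, e=2)
  pow_rec(base=3, e=1)
    pow_rec(base=3, e=0)
    -> return 1
  -> return 3
-> return 9

Final answer: 9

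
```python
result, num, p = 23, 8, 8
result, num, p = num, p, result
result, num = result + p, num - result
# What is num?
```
Trace:
  result=23, num=8, p=8
  result=8, num=8, p=23
  result=31, num=0, p=23

Final answer: 0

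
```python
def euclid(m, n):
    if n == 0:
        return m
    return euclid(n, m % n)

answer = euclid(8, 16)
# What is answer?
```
Call trace:
euclid(m=8, n=16)
  euclid(m=16, n=8)
    euclid(m=8, n=0)
    -> return 8
  -> return 8
-> return 8

Final answer: 8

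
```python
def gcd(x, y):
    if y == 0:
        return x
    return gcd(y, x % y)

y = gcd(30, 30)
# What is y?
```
Call trace:
gcd(x=30, y=30)
  gcd(x=30, y=0)
  -> return 30
-> return 30

Final answer: 30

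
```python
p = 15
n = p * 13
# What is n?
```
Trace:
  p=15
  p=15, n=195

Final answer: 195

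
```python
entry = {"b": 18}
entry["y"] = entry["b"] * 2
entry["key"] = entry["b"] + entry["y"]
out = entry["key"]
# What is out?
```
Trace:
  entry={'b': 18}
  entry={'b': 18, 'y': 36}
  entry={'b': 18, 'y': 36, 'key': 54}
  entry={'b': 18, 'y': 36, 'key': 54}, out=54

Final answer: 54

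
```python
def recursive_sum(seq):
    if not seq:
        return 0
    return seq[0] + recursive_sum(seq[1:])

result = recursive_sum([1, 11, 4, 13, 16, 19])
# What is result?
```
Call trace:
recursive_sum(seq=[1, 11, 4, 13, 16, 19])
  recursive_sum(seq=[11, 4, 13, 16, 19])
    recursive_sum(seq=[4, 13, 16, 19])
      recursive_sum(seq=[13, 16, 19])
        recursive_sum(seq=[16, 19])
          recursive_sum(seq=[19])
            recursive_sum(seq=[])
            -> return 0
          -> return 19
        -> return 35
      -> return 48
    -> return 52
  -> return 63
-> return 64

Final answer: 64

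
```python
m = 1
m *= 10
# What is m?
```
Trace:
  m=1
  m=10

Final answer: 10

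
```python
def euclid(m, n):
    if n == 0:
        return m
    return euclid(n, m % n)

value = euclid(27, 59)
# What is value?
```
Call trace:
euclid(m=27, n=59)
  euclid(m=59, n=27)
    euclid(m=27, n=5)
      euclid(m=5, n=2)
        euclid(m=2, n=1)
          euclid(m=1, n=0)
          -> return 1
        -> return 1
      -> return 1
    -> return 1
  -> return 1
-> return 1

Final answer: 1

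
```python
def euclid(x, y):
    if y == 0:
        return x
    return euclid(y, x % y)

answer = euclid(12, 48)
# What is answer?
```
Call trace:
euclid(x=12, y=48)
  euclid(x=48, y=12)
    euclid(x=12, y=0)
    -> return 12
  -> return 12
-> return 12

Final answer: 12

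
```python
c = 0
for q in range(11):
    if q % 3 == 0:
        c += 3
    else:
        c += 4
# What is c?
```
Trace:
  c=0
  c=3, q=0
  c=7, q=1
  c=11, q=2
  c=14, q=3
  c=18, q=4
  c=22, q=5
  c=25, q=6
  c=29, q=7
  c=33, q=8
  c=36, q=9
  c=40, q=10

Final answer: 40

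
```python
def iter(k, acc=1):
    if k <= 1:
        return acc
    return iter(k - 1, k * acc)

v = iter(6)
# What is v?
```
Call trace:
iter(k=6, acc=1)
  iter(k=5, acc=6)
    iter(k=4, acc=30)
      iter(k=3, acc=120)
        iter(k=2, acc=360)
          iter(k=1, acc=720)
          -> return 720
        -> return 720
      -> return 720
    -> return 720
  -> return 720
-> return 720

Final answer: 720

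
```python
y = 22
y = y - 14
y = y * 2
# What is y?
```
Trace:
  y=22
  y=8
  y=16

Final answer: 16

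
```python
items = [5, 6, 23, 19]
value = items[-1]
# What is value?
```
Trace:
  items=[5, 6, 23, 19]
  items=[5, 6, 23, 19], value=19

Final answer: 19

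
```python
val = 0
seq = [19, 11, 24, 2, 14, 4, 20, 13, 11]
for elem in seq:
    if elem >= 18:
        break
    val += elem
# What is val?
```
Trace:
  val=0
  val=0, elem=19

Final answer: 0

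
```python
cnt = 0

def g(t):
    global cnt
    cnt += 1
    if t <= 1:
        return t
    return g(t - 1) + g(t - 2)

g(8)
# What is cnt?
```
Call trace (a repeated sub-call is expanded the first time; later identical calls just restate its return value):
g(t=8)
  g(t=7)
    g(t=6)
      g(t=5)
        g(t=4)
          g(t=3)
            g(t=2)
              g(t=1)
              -> return 1
              g(t=0)
              -> return 0
            -> return 1
            g(t=1)
            -> return 1
          -> return 2
          g(t=2) -> return 1  (same call as traced above)
        -> return 3
        g(t=3) -> return 2  (same call as traced above)
      -> return 5
      g(t=4) -> return 3  (same call as traced above)
    -> return 8
    g(t=5) -> return 5  (same call as traced above)
  -> return 13
  g(t=6) -> return 8  (same call as traced above)
-> return 21

cnt is incremented once per call, so count the calls in each subtree. Let C(t) = number of calls made by g(t).
C(0) = C(1) = 1 (base case, no recursion); C(t) = 1 + C(t - 1) + C(t - 2) otherwise.
C(2) = 1 + C(1) + C(0) = 1 + 1 + 1 = 3
C(3) = 1 + C(2) + C(1) = 1 + 3 + 1 = 5
C(4) = 1 + C(3) + C(2) = 1 + 5 + 3 = 9
C(5) = 1 + C(4) + C(3) = 1 + 9 + 5 = 15
C(6) = 1 + C(5) + C(4) = 1 + 15 + 9 = 25
C(7) = 1 + C(6) + C(5) = 1 + 25 + 15 = 41
C(8) = 1 + C(7) + C(6) = 1 + 41 + 25 = 67
cnt = C(8) = 67

Final answer: 67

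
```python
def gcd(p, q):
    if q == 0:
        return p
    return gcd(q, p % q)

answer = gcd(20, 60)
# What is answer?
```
Call trace:
gcd(p=20, q=60)
  gcd(p=60, q=20)
    gcd(p=20, q=0)
    -> return 20
  -> return 20
-> return 20

Final answer: 20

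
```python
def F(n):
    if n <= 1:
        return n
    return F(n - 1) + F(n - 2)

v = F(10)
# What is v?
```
Call trace (a repeated sub-call is expanded the first time; later identical calls just restate its return value):
F(n=10)
  F(n=9)
    F(n=8)
      F(n=7)
        F(n=6)
          F(n=5)
            F(n=4)
              F(n=3)
                F(n=2)
                  F(n=1)
                  -> return 1
                  F(n=0)
                  -> return 0
                -> return 1
                F(n=1)
                -> return 1
              -> return 2
              F(n=2) -> return 1  (same call as traced above)
            -> return 3
            F(n=3) -> return 2  (same call as traced above)
          -> return 5
          F(n=4) -> return 3  (same call as traced above)
        -> return 8
        F(n=5) -> return 5  (same call as traced above)
      -> return 13
      F(n=6) -> return 8  (same call as traced above)
    -> return 21
    F(n=7) -> return 13  (same call as traced above)
  -> return 34
  F(n=8) -> return 21  (same call as traced above)
-> return 55

Final answer: 55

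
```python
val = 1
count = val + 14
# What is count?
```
Trace:
  val=1
  val=1, count=15

Final answer: 15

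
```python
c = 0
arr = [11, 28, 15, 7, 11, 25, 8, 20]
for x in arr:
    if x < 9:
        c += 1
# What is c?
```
Trace:
  c=0
  c=0, x=11
  c=0, x=28
  c=0, x=15
  c=1, x=7
  c=1, x=11
  c=1, x=25
  c=2, x=8
  c=2, x=20

Final answer: 2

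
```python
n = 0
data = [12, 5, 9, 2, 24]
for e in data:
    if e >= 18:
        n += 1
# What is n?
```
Trace:
  n=0
  n=0, e=12
  n=0, e=5
  n=0, e=9
  n=0, e=2
  n=1, e=24

Final answer: 1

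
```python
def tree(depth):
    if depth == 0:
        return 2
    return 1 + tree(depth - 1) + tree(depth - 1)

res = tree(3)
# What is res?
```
Call trace (a repeated sub-call is expanded the first time; later identical calls just restate its return value):
tree(depth=3)
  tree(depth=2)
    tree(depth=1)
      tree(depth=0)
      -> return 2
      tree(depth=0)
      -> return 2
    -> return 5
    tree(depth=1) -> return 5  (same call as traced above)
  -> return 11
  tree(depth=2) -> return 11  (same call as traced above)
-> return 23

Final answer: 23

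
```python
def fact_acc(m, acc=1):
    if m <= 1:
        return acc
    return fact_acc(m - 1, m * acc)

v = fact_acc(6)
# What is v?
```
Call trace:
fact_acc(m=6, acc=1)
  fact_acc(m=5, acc=6)
    fact_acc(m=4, acc=30)
      fact_acc(m=3, acc=120)
        fact_acc(m=2, acc=360)
          fact_acc(m=1, acc=720)
          -> return 720
        -> return 720
      -> return 720
    -> return 720
  -> return 720
-> return 720

Final answer: 720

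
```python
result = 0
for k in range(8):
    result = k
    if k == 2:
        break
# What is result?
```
Trace:
  result=0
  result=0, k=0
  result=1, k=1
  result=2, k=2

Final answer: 2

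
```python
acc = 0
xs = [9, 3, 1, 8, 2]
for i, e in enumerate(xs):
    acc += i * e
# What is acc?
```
Trace:
  acc=0
  acc=0, i=0, e=9
  acc=3, i=1, e=3
  acc=5, i=2, e=1
  acc=29, i=3, e=8
  acc=37, i=4, e=2

Final answer: 37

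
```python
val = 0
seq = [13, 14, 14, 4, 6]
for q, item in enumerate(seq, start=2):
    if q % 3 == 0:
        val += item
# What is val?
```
Trace:
  val=0
  val=0, q=2, item=13
  val=14, q=3, item=14
  val=14, q=4, item=14
  val=14, q=5, item=4
  val=20, q=6, item=6

Final answer: 20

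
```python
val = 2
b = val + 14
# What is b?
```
Trace:
  val=2
  val=2, b=16

Final answer: 16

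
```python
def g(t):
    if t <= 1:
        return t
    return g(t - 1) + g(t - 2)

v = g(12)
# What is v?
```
Call trace (a repeated sub-call is expanded the first time; later identical calls just restate its return value):
g(t=12)
  g(t=11)
    g(t=10)
      g(t=9)
        g(t=8)
          g(t=7)
            g(t=6)
              g(t=5)
                g(t=4)
                  g(t=3)
                    g(t=2)
                      g(t=1)
                      -> return 1
                      g(t=0)
                      -> return 0
                    -> return 1
                    g(t=1)
                    -> return 1
                  -> return 2
                  g(t=2) -> return 1  (same call as traced above)
                -> return 3
                g(t=3) -> return 2  (same call as traced above)
              -> return 5
              g(t=4) -> return 3  (same call as traced above)
            -> return 8
            g(t=5) -> return 5  (same call as traced above)
          -> return 13
          g(t=6) -> return 8  (same call as traced above)
        -> return 21
        g(t=7) -> return 13  (same call as traced above)
      -> return 34
      g(t=8) -> return 21  (same call as traced above)
    -> return 55
    g(t=9) -> return 34  (same call as traced above)
  -> return 89
  g(t=10) -> return 55  (same call as traced above)
-> return 144

Final answer: 144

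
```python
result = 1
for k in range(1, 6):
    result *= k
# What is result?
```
Trace:
  result=1
  result=1, k=1
  result=2, k=2
  result=6, k=3
  result=24, k=4
  result=120, k=5

Final answer: 120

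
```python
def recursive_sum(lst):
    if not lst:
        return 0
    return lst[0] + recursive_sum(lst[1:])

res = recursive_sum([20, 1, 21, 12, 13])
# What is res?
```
Call trace:
recursive_sum(lst=[20, 1, 21, 12, 13])
  recursive_sum(lst=[1, 21, 12, 13])
    recursive_sum(lst=[21, 12, 13])
      recursive_sum(lst=[12, 13])
        recursive_sum(lst=[13])
          recursive_sum(lst=[])
          -> return 0
        -> return 13
      -> return 25
    -> return 46
  -> return 47
-> return 67

Final answer: 67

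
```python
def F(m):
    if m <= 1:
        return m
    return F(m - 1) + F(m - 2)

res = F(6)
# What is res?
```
Call trace (a repeated sub-call is expanded the first time; later identical calls just restate its return value):
F(m=6)
  F(m=5)
    F(m=4)
      F(m=3)
        F(m=2)
          F(m=1)
          -> return 1
          F(m=0)
          -> return 0
        -> return 1
        F(m=1)
        -> return 1
      -> return 2
      F(m=2) -> return 1  (same call as traced above)
    -> return 3
    F(m=3) -> return 2  (same call as traced above)
  -> return 5
  F(m=4) -> return 3  (same call as traced above)
-> return 8

Final answer: 8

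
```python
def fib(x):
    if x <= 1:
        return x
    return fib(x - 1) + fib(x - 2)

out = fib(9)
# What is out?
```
Call trace (a repeated sub-call is expanded the first time; later identical calls just restate its return value):
fib(x=9)
  fib(x=8)
    fib(x=7)
      fib(x=6)
        fib(x=5)
          fib(x=4)
            fib(x=3)
              fib(x=2)
                fib(x=1)
                -> return 1
                fib(x=0)
                -> return 0
              -> return 1
              fib(x=1)
              -> return 1
            -> return 2
            fib(x=2) -> return 1  (same call as traced above)
          -> return 3
          fib(x=3) -> return 2  (same call as traced above)
        -> return 5
        fib(x=4) -> return 3  (same call as traced above)
      -> return 8
      fib(x=5) -> return 5  (same call as traced above)
    -> return 13
    fib(x=6) -> return 8  (same call as traced above)
  -> return 21
  fib(x=7) -> return 13  (same call as traced above)
-> return 34

Final answer: 34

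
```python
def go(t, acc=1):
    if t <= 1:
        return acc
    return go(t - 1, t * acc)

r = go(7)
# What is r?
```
Call trace:
go(t=7, acc=1)
  go(t=6, acc=7)
    go(t=5, acc=42)
      go(t=4, acc=210)
        go(t=3, acc=840)
          go(t=2, acc=2520)
            go(t=1, acc=5040)
            -> return 5040
          -> return 5040
        -> return 5040
      -> return 5040
    -> return 5040
  -> return 5040
-> return 5040

Final answer: 5040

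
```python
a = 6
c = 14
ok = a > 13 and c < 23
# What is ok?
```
Trace:
  a=6
  a=6, c=14
  a=6, c=14, ok=False

Final answer: False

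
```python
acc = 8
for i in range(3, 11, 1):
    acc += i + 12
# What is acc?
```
Trace:
  acc=8
  acc=23, i=3
  acc=39, i=4
  acc=56, i=5
  acc=74, i=6
  acc=93, i=7
  acc=113, i=8
  acc=134, i=9
  acc=156, i=10

Final answer: 156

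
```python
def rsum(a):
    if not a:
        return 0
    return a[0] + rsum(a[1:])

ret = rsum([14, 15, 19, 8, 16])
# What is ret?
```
Call trace:
rsum(a=[14, 15, 19, 8, 16])
  rsum(a=[15, 19, 8, 16])
    rsum(a=[19, 8, 16])
      rsum(a=[8, 16])
        rsum(a=[16])
          rsum(a=[])
          -> return 0
        -> return 16
      -> return 24
    -> return 43
  -> return 58
-> return 72

Final answer: 72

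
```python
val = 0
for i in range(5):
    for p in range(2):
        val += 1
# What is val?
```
Trace:
  val=0
  val=1, i=0, p=0
  val=2, i=0, p=1
  val=3, i=1, p=0
  val=4, i=1, p=1
  val=5, i=2, p=0
  val=6, i=2, p=1
  val=7, i=3, p=0
  val=8, i=3, p=1
  val=9, i=4, p=0
  val=10, i=4, p=1

Final answer: 10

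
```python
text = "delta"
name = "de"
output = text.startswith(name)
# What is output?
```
Trace:
  text='delta'
  text='delta', name='de'
  text='delta', name='de', output=True

Final answer: True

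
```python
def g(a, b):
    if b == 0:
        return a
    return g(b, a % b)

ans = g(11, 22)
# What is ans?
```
Call trace:
g(a=11, b=22)
  g(a=22, b=11)
    g(a=11, b=0)
    -> return 11
  -> return 11
-> return 11

Final answer: 11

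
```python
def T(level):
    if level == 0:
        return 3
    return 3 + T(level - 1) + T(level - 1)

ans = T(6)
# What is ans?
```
Call trace (a repeated sub-call is expanded the first time; later identical calls just restate its return value):
T(level=6)
  T(level=5)
    T(level=4)
      T(level=3)
        T(level=2)
          T(level=1)
            T(level=0)
            -> return 3
            T(level=0)
            -> return 3
          -> return 9
          T(level=1) -> return 9  (same call as traced above)
        -> return 21
        T(level=2) -> return 21  (same call as traced above)
      -> return 45
      T(level=3) -> return 45  (same call as traced above)
    -> return 93
    T(level=4) -> return 93  (same call as traced above)
  -> return 189
  T(level=5) -> return 189  (same call as traced above)
-> return 381

Final answer: 381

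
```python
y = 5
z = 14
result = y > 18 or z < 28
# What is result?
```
Trace:
  y=5
  y=5, z=14
  y=5, z=14, result=True

Final answer: True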